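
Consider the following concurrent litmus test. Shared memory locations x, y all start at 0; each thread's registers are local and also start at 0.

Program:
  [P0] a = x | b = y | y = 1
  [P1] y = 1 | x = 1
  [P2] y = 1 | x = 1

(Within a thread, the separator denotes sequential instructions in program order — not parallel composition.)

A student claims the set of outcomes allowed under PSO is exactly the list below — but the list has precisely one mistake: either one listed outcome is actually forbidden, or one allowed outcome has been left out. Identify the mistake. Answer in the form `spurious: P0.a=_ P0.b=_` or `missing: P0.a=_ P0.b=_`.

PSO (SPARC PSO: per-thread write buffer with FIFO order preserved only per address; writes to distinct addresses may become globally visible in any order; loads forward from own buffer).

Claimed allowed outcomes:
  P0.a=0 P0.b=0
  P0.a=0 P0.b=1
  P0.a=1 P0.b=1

missing: P0.a=1 P0.b=0

outcome vector order: (P0.a,P0.b)
under PSO → (0,0) (0,1) (1,0) (1,1)
PSO∖claimed = {(1,0)}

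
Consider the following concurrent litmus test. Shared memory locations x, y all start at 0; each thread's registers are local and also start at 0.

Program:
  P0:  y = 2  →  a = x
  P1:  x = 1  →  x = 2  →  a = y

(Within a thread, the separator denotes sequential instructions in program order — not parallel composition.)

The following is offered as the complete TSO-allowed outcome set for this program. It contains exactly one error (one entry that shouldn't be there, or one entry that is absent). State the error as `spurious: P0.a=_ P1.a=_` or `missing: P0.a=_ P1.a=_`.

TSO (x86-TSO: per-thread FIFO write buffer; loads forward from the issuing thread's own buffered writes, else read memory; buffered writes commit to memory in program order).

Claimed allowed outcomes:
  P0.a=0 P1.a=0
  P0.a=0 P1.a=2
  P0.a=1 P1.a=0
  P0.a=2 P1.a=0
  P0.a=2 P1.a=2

outcome vector order: (P0.a,P1.a)
TSO (6): (0,0) (0,2) (1,0) (1,2) (2,0) (2,2)
TSO∖claimed = {(1,2)}

missing: P0.a=1 P1.a=2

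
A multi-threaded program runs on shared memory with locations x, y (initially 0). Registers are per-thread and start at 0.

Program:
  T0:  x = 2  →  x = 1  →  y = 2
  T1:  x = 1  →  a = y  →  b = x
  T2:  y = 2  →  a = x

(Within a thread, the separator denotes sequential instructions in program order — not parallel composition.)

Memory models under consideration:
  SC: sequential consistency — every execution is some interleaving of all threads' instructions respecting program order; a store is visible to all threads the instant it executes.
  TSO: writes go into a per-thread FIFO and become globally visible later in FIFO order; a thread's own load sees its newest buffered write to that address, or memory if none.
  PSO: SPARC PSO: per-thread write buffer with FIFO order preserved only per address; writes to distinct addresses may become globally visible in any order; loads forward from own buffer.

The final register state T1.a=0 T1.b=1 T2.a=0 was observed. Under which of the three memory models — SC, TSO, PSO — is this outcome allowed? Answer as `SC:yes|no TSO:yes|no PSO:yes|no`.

SC:no TSO:yes PSO:yes

outcome vector order: (T1.a,T1.b,T2.a)
under SC → <0 1 1>; <0 1 2>; <0 2 1>; <0 2 2>; <2 1 0>; <2 1 1>; <2 1 2>; <2 2 0>; <2 2 1>; <2 2 2>
under TSO → <0 1 0>; <0 1 1>; <0 1 2>; <0 2 0>; <0 2 1>; <0 2 2>; <2 1 0>; <2 1 1>; <2 1 2>; <2 2 0>; <2 2 1>; <2 2 2>
under PSO → <0 1 0>; <0 1 1>; <0 1 2>; <0 2 0>; <0 2 1>; <0 2 2>; <2 1 0>; <2 1 1>; <2 1 2>; <2 2 0>; <2 2 1>; <2 2 2>
target <0 1 0> ∈ {TSO,PSO}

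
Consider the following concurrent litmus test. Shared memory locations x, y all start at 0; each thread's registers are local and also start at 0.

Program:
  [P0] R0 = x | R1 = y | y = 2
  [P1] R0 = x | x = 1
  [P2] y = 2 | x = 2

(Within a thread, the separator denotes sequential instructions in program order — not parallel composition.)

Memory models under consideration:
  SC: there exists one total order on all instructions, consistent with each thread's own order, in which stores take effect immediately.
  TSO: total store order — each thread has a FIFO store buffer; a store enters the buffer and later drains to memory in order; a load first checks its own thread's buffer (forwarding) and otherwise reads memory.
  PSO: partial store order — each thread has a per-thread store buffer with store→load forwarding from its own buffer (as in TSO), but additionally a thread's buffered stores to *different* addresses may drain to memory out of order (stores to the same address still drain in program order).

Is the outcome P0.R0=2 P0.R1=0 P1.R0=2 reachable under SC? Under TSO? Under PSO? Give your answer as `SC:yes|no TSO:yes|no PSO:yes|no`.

outcome vector order: (P0.R0,P0.R1,P1.R0)
SC: 9 outcomes — {(0,0,0); (0,0,2); (0,2,0); (0,2,2); (1,0,0); (1,2,0); (1,2,2); (2,2,0); (2,2,2)}
TSO: 9 outcomes — {(0,0,0); (0,0,2); (0,2,0); (0,2,2); (1,0,0); (1,2,0); (1,2,2); (2,2,0); (2,2,2)}
PSO: 12 outcomes — {(0,0,0); (0,0,2); (0,2,0); (0,2,2); (1,0,0); (1,0,2); (1,2,0); (1,2,2); (2,0,0); (2,0,2); (2,2,0); (2,2,2)}
target (2,0,2) ∈ {PSO}

SC:no TSO:no PSO:yes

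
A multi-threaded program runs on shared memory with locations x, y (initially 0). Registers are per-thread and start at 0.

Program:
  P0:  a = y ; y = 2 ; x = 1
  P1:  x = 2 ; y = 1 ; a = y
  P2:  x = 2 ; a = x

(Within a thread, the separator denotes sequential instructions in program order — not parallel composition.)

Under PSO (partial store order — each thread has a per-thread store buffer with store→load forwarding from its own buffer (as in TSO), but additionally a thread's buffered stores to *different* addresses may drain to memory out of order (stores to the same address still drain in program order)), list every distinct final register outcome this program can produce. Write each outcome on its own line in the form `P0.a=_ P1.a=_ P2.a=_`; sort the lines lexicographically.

outcome vector order: (P0.a,P1.a,P2.a)
|PSO outcomes| = 8

P0.a=0 P1.a=1 P2.a=1
P0.a=0 P1.a=1 P2.a=2
P0.a=0 P1.a=2 P2.a=1
P0.a=0 P1.a=2 P2.a=2
P0.a=1 P1.a=1 P2.a=1
P0.a=1 P1.a=1 P2.a=2
P0.a=1 P1.a=2 P2.a=1
P0.a=1 P1.a=2 P2.a=2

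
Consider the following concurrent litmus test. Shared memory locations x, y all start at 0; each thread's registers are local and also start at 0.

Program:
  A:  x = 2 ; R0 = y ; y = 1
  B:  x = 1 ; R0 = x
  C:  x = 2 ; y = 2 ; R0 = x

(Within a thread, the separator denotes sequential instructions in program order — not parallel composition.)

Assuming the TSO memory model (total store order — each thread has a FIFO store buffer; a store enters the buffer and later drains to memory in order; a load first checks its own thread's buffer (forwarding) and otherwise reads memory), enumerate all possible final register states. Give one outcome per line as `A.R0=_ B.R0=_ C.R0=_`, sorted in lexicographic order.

outcome vector order: (A.R0,B.R0,C.R0)
|TSO outcomes| = 8

A.R0=0 B.R0=1 C.R0=1
A.R0=0 B.R0=1 C.R0=2
A.R0=0 B.R0=2 C.R0=1
A.R0=0 B.R0=2 C.R0=2
A.R0=2 B.R0=1 C.R0=1
A.R0=2 B.R0=1 C.R0=2
A.R0=2 B.R0=2 C.R0=1
A.R0=2 B.R0=2 C.R0=2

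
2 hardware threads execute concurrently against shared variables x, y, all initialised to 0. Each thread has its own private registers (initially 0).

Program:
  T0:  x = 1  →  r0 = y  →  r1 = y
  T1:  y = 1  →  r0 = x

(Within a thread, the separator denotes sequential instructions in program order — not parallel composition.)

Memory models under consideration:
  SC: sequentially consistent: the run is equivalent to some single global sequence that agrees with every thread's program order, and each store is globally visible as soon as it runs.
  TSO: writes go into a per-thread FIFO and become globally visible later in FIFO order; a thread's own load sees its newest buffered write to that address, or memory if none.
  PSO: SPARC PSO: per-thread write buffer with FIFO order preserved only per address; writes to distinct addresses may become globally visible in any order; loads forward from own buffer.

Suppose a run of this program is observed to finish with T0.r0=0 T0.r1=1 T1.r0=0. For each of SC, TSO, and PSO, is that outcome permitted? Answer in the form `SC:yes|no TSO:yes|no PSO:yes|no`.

outcome vector order: (T0.r0,T0.r1,T1.r0)
SC (4): 001 011 110 111
TSO (6): 000 001 010 011 110 111
PSO (6): 000 001 010 011 110 111
target 010 ∈ {TSO,PSO}

SC:no TSO:yes PSO:yes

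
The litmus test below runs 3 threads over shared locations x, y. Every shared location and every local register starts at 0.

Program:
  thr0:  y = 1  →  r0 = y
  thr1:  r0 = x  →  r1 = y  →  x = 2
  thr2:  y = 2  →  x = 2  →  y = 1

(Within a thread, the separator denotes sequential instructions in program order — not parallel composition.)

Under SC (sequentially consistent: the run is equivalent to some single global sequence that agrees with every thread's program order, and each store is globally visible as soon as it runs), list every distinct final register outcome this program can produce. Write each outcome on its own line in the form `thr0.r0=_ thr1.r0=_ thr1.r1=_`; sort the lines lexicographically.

thr0.r0=1 thr1.r0=0 thr1.r1=0
thr0.r0=1 thr1.r0=0 thr1.r1=1
thr0.r0=1 thr1.r0=0 thr1.r1=2
thr0.r0=1 thr1.r0=2 thr1.r1=1
thr0.r0=1 thr1.r0=2 thr1.r1=2
thr0.r0=2 thr1.r0=0 thr1.r1=0
thr0.r0=2 thr1.r0=0 thr1.r1=1
thr0.r0=2 thr1.r0=0 thr1.r1=2
thr0.r0=2 thr1.r0=2 thr1.r1=1
thr0.r0=2 thr1.r0=2 thr1.r1=2

outcome vector order: (thr0.r0,thr1.r0,thr1.r1)
|SC outcomes| = 10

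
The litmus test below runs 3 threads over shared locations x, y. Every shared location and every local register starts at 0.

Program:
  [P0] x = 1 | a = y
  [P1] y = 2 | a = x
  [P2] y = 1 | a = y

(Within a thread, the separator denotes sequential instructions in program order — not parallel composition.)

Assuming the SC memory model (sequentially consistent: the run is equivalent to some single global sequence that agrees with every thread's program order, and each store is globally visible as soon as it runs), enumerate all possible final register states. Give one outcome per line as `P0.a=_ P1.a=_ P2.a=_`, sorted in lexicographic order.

outcome vector order: (P0.a,P1.a,P2.a)
|SC outcomes| = 9

P0.a=0 P1.a=1 P2.a=1
P0.a=0 P1.a=1 P2.a=2
P0.a=1 P1.a=0 P2.a=1
P0.a=1 P1.a=1 P2.a=1
P0.a=1 P1.a=1 P2.a=2
P0.a=2 P1.a=0 P2.a=1
P0.a=2 P1.a=0 P2.a=2
P0.a=2 P1.a=1 P2.a=1
P0.a=2 P1.a=1 P2.a=2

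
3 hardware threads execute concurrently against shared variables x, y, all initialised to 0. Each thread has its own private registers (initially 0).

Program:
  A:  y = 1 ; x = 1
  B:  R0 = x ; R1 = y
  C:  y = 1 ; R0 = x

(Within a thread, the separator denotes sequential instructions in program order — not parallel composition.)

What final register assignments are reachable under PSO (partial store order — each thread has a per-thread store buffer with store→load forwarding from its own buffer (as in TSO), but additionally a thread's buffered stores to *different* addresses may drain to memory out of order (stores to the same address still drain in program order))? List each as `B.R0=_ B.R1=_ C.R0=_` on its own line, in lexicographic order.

outcome vector order: (B.R0,B.R1,C.R0)
|PSO outcomes| = 8

B.R0=0 B.R1=0 C.R0=0
B.R0=0 B.R1=0 C.R0=1
B.R0=0 B.R1=1 C.R0=0
B.R0=0 B.R1=1 C.R0=1
B.R0=1 B.R1=0 C.R0=0
B.R0=1 B.R1=0 C.R0=1
B.R0=1 B.R1=1 C.R0=0
B.R0=1 B.R1=1 C.R0=1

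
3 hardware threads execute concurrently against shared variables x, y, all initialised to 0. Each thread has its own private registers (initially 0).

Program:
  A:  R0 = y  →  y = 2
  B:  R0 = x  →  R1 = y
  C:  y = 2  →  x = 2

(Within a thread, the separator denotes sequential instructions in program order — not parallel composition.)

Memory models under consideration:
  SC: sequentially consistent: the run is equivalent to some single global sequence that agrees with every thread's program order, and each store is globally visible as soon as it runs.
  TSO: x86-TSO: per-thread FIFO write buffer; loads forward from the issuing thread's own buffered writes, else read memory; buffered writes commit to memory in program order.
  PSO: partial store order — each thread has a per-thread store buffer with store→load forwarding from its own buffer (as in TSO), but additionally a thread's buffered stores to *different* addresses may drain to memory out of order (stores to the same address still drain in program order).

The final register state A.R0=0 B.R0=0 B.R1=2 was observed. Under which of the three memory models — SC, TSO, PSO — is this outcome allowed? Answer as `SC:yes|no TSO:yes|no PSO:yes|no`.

SC:yes TSO:yes PSO:yes

outcome vector order: (A.R0,B.R0,B.R1)
under SC → 000; 002; 022; 200; 202; 222
under TSO → 000; 002; 022; 200; 202; 222
under PSO → 000; 002; 020; 022; 200; 202; 220; 222
target 002 ∈ {SC,TSO,PSO}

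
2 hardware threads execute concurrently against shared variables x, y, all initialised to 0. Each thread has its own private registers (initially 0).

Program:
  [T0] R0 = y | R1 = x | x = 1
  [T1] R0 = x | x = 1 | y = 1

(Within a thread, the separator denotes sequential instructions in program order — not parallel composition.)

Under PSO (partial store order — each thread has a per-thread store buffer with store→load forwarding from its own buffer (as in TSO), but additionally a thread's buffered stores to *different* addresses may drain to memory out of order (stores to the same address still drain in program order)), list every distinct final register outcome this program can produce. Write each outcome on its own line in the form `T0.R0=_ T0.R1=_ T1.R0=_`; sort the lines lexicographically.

outcome vector order: (T0.R0,T0.R1,T1.R0)
|PSO outcomes| = 5

T0.R0=0 T0.R1=0 T1.R0=0
T0.R0=0 T0.R1=0 T1.R0=1
T0.R0=0 T0.R1=1 T1.R0=0
T0.R0=1 T0.R1=0 T1.R0=0
T0.R0=1 T0.R1=1 T1.R0=0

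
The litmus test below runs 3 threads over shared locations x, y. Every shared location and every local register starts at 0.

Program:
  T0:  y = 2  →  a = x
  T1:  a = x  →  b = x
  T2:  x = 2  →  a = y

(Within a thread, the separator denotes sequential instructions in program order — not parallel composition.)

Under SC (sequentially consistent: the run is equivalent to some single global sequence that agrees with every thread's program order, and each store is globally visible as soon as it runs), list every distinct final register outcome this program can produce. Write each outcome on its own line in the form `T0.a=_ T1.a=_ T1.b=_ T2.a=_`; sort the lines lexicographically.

outcome vector order: (T0.a,T1.a,T1.b,T2.a)
|SC outcomes| = 9

T0.a=0 T1.a=0 T1.b=0 T2.a=2
T0.a=0 T1.a=0 T1.b=2 T2.a=2
T0.a=0 T1.a=2 T1.b=2 T2.a=2
T0.a=2 T1.a=0 T1.b=0 T2.a=0
T0.a=2 T1.a=0 T1.b=0 T2.a=2
T0.a=2 T1.a=0 T1.b=2 T2.a=0
T0.a=2 T1.a=0 T1.b=2 T2.a=2
T0.a=2 T1.a=2 T1.b=2 T2.a=0
T0.a=2 T1.a=2 T1.b=2 T2.a=2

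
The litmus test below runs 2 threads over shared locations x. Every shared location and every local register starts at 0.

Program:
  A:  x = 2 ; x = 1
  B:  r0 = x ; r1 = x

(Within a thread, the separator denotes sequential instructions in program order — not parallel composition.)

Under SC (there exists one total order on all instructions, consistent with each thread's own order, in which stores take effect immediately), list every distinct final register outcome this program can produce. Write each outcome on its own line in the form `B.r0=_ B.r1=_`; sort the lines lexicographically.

outcome vector order: (B.r0,B.r1)
|SC outcomes| = 6

B.r0=0 B.r1=0
B.r0=0 B.r1=1
B.r0=0 B.r1=2
B.r0=1 B.r1=1
B.r0=2 B.r1=1
B.r0=2 B.r1=2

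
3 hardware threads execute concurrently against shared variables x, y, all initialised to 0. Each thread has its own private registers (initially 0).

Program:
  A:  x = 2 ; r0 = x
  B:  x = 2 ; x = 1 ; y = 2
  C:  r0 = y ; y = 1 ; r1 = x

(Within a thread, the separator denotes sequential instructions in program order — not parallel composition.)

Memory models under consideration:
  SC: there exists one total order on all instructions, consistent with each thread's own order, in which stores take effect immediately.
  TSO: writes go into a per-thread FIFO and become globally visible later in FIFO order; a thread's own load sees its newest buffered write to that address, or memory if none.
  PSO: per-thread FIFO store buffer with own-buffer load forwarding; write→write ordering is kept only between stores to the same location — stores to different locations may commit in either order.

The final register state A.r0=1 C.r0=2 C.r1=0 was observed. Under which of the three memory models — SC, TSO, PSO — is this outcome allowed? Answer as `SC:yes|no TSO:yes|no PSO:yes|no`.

SC:no TSO:no PSO:yes

outcome vector order: (A.r0,C.r0,C.r1)
[SC] allowed = {1/0/0 1/0/1 1/0/2 1/2/1 2/0/0 2/0/1 2/0/2 2/2/1 2/2/2}
[TSO] allowed = {1/0/0 1/0/1 1/0/2 1/2/1 2/0/0 2/0/1 2/0/2 2/2/1 2/2/2}
[PSO] allowed = {1/0/0 1/0/1 1/0/2 1/2/0 1/2/1 1/2/2 2/0/0 2/0/1 2/0/2 2/2/0 2/2/1 2/2/2}
target 1/2/0 ∈ {PSO}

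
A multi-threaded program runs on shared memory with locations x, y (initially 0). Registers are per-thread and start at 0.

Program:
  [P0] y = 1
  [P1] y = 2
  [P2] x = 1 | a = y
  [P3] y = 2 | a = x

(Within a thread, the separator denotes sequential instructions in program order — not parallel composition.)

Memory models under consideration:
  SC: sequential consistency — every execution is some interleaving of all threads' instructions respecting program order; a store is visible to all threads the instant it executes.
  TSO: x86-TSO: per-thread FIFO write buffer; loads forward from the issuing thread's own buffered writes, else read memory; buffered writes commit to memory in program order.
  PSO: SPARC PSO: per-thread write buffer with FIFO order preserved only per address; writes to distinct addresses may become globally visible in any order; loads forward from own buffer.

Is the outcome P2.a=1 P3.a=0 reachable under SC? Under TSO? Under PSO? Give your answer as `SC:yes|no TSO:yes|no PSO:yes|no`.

outcome vector order: (P2.a,P3.a)
[SC] allowed = {(0,1); (1,0); (1,1); (2,0); (2,1)}
[TSO] allowed = {(0,0); (0,1); (1,0); (1,1); (2,0); (2,1)}
[PSO] allowed = {(0,0); (0,1); (1,0); (1,1); (2,0); (2,1)}
target (1,0) ∈ {SC,TSO,PSO}

SC:yes TSO:yes PSO:yes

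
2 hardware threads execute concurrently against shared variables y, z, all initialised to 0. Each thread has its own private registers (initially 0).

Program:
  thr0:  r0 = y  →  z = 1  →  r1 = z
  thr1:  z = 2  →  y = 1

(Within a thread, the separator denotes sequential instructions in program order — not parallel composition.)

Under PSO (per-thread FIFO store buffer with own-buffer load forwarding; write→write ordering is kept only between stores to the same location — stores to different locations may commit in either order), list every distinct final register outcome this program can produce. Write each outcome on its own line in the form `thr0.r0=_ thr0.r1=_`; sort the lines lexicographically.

outcome vector order: (thr0.r0,thr0.r1)
|PSO outcomes| = 4

thr0.r0=0 thr0.r1=1
thr0.r0=0 thr0.r1=2
thr0.r0=1 thr0.r1=1
thr0.r0=1 thr0.r1=2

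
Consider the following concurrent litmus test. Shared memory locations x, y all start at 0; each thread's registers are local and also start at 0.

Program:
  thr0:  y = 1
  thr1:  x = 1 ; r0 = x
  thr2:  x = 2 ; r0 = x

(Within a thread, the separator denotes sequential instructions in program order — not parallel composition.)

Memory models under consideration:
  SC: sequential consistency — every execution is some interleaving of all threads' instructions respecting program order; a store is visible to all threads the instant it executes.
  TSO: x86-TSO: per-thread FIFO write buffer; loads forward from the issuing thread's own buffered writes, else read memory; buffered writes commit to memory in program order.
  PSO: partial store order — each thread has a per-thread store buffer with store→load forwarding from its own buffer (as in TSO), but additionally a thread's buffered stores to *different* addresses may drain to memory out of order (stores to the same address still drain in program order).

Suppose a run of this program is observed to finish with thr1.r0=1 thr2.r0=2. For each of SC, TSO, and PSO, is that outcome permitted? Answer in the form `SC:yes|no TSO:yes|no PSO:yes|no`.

outcome vector order: (thr1.r0,thr2.r0)
SC (3): 11, 12, 22
TSO (3): 11, 12, 22
PSO (3): 11, 12, 22
target 12 ∈ {SC,TSO,PSO}

SC:yes TSO:yes PSO:yes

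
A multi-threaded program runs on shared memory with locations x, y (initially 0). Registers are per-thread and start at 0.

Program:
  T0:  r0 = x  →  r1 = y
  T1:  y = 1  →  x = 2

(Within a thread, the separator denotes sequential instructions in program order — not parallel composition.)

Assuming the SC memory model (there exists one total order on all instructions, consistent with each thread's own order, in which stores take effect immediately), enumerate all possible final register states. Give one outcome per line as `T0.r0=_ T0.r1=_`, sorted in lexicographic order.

outcome vector order: (T0.r0,T0.r1)
|SC outcomes| = 3

T0.r0=0 T0.r1=0
T0.r0=0 T0.r1=1
T0.r0=2 T0.r1=1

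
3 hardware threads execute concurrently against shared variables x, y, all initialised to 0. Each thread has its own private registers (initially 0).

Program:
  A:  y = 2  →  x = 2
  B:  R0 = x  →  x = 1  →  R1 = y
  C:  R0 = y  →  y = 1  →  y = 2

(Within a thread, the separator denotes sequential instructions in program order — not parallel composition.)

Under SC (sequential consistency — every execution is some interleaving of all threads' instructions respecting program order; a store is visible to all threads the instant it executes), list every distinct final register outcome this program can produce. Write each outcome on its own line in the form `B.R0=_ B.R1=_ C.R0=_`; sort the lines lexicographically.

outcome vector order: (B.R0,B.R1,C.R0)
|SC outcomes| = 10

B.R0=0 B.R1=0 C.R0=0
B.R0=0 B.R1=0 C.R0=2
B.R0=0 B.R1=1 C.R0=0
B.R0=0 B.R1=1 C.R0=2
B.R0=0 B.R1=2 C.R0=0
B.R0=0 B.R1=2 C.R0=2
B.R0=2 B.R1=1 C.R0=0
B.R0=2 B.R1=1 C.R0=2
B.R0=2 B.R1=2 C.R0=0
B.R0=2 B.R1=2 C.R0=2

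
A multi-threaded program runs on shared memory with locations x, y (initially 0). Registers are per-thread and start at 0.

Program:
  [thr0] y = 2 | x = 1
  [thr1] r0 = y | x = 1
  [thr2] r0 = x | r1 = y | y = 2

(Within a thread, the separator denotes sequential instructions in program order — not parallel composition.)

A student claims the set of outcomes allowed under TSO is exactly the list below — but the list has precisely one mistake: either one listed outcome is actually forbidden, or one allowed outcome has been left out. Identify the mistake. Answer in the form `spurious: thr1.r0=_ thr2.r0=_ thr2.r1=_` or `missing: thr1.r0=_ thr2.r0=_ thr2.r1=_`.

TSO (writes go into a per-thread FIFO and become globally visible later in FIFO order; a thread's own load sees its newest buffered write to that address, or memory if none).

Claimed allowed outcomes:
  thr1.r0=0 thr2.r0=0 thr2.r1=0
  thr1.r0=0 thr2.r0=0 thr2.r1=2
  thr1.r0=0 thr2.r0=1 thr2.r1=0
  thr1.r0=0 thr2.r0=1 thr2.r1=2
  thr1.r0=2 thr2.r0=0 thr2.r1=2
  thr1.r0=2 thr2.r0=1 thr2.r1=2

outcome vector order: (thr1.r0,thr2.r0,thr2.r1)
[TSO] allowed = {000, 002, 010, 012, 200, 202, 212}
TSO∖claimed = {200}

missing: thr1.r0=2 thr2.r0=0 thr2.r1=0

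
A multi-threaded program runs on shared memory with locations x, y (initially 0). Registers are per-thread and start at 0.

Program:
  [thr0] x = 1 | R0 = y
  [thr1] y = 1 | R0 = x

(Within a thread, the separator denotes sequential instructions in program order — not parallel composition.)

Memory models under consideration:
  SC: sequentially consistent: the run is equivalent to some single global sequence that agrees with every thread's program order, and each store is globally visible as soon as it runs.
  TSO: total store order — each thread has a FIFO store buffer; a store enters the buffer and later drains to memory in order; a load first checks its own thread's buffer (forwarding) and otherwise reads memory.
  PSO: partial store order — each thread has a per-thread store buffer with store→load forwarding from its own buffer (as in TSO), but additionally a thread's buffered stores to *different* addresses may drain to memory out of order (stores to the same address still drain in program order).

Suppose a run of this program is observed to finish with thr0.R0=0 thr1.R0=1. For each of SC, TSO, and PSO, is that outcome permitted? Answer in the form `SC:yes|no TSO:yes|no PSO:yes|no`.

SC:yes TSO:yes PSO:yes

outcome vector order: (thr0.R0,thr1.R0)
SC: 3 outcomes — {<0 1> <1 0> <1 1>}
TSO: 4 outcomes — {<0 0> <0 1> <1 0> <1 1>}
PSO: 4 outcomes — {<0 0> <0 1> <1 0> <1 1>}
target <0 1> ∈ {SC,TSO,PSO}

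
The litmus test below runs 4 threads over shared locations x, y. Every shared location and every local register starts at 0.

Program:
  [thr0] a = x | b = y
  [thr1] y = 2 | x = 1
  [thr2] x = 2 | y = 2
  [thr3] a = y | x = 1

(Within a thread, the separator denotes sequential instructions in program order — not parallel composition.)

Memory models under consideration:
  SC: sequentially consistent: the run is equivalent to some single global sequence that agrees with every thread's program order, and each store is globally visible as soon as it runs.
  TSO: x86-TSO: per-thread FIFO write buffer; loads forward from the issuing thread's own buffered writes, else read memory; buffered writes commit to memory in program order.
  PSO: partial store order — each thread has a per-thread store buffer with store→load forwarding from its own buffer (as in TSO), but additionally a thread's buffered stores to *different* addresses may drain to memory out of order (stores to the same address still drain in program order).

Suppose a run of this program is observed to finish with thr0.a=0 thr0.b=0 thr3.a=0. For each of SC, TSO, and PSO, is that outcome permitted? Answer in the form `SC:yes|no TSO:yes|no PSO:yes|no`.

outcome vector order: (thr0.a,thr0.b,thr3.a)
under SC → 000, 002, 020, 022, 100, 120, 122, 200, 202, 220, 222
under TSO → 000, 002, 020, 022, 100, 120, 122, 200, 202, 220, 222
under PSO → 000, 002, 020, 022, 100, 102, 120, 122, 200, 202, 220, 222
target 000 ∈ {SC,TSO,PSO}

SC:yes TSO:yes PSO:yes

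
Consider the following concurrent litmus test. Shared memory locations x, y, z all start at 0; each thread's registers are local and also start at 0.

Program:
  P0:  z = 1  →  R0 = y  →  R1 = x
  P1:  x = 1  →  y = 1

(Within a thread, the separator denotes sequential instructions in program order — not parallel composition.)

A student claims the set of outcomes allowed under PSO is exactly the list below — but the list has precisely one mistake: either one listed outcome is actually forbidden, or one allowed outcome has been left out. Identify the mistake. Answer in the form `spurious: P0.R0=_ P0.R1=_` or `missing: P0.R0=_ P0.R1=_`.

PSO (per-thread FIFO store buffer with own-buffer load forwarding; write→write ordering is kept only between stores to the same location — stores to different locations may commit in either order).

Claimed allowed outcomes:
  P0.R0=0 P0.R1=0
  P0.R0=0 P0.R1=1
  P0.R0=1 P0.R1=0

missing: P0.R0=1 P0.R1=1

outcome vector order: (P0.R0,P0.R1)
PSO (4): 00; 01; 10; 11
PSO∖claimed = {11}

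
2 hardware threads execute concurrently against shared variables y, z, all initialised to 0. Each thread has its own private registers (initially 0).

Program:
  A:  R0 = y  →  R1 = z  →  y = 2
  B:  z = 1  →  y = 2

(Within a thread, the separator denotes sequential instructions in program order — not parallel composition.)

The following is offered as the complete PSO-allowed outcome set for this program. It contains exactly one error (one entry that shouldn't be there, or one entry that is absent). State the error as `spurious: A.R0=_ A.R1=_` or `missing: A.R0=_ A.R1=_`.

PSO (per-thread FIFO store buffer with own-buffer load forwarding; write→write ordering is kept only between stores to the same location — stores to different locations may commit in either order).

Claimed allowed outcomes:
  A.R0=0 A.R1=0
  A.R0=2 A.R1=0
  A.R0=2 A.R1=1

missing: A.R0=0 A.R1=1

outcome vector order: (A.R0,A.R1)
PSO: 4 outcomes — {(0,0), (0,1), (2,0), (2,1)}
PSO∖claimed = {(0,1)}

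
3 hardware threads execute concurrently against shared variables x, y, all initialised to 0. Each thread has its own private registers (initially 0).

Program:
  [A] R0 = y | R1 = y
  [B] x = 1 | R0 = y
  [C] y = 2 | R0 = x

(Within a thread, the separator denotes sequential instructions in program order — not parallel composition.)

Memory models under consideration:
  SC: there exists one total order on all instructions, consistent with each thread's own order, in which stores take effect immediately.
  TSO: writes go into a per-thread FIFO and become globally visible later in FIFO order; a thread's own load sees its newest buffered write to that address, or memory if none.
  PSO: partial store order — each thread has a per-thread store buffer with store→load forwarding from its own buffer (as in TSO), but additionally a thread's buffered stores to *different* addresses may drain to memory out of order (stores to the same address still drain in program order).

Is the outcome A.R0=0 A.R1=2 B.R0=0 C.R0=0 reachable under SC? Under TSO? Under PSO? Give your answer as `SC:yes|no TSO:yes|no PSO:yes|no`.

outcome vector order: (A.R0,A.R1,B.R0,C.R0)
SC (9): 0001, 0020, 0021, 0201, 0220, 0221, 2201, 2220, 2221
TSO (12): 0000, 0001, 0020, 0021, 0200, 0201, 0220, 0221, 2200, 2201, 2220, 2221
PSO (12): 0000, 0001, 0020, 0021, 0200, 0201, 0220, 0221, 2200, 2201, 2220, 2221
target 0200 ∈ {TSO,PSO}

SC:no TSO:yes PSO:yes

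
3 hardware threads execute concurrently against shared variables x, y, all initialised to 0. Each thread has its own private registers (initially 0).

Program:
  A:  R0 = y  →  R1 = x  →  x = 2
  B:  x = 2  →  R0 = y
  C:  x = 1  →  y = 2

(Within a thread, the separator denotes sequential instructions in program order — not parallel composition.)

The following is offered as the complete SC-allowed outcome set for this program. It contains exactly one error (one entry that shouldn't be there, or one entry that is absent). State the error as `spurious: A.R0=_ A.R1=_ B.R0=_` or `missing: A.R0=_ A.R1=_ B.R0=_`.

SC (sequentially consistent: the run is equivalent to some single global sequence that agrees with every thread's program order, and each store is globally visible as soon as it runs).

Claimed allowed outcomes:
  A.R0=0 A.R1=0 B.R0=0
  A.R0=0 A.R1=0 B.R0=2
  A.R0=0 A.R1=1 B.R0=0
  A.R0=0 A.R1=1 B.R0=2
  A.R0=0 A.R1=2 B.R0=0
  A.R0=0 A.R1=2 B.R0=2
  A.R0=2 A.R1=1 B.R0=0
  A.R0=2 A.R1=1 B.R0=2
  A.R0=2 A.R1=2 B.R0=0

missing: A.R0=2 A.R1=2 B.R0=2

outcome vector order: (A.R0,A.R1,B.R0)
[SC] allowed = {0/0/0 0/0/2 0/1/0 0/1/2 0/2/0 0/2/2 2/1/0 2/1/2 2/2/0 2/2/2}
SC∖claimed = {2/2/2}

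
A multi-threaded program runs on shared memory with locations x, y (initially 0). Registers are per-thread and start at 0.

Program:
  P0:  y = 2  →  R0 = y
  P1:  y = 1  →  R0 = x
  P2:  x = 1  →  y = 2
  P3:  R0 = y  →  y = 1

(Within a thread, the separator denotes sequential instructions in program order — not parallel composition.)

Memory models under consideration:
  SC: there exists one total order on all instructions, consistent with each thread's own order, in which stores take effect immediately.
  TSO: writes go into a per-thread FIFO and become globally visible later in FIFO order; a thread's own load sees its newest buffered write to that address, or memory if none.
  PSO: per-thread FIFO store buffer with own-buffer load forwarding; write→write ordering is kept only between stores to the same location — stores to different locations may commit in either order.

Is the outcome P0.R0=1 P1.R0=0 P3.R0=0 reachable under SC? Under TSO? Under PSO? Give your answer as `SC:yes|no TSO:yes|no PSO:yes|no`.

outcome vector order: (P0.R0,P1.R0,P3.R0)
[SC] allowed = {100; 101; 102; 110; 111; 112; 200; 201; 202; 210; 211; 212}
[TSO] allowed = {100; 101; 102; 110; 111; 112; 200; 201; 202; 210; 211; 212}
[PSO] allowed = {100; 101; 102; 110; 111; 112; 200; 201; 202; 210; 211; 212}
target 100 ∈ {SC,TSO,PSO}

SC:yes TSO:yes PSO:yes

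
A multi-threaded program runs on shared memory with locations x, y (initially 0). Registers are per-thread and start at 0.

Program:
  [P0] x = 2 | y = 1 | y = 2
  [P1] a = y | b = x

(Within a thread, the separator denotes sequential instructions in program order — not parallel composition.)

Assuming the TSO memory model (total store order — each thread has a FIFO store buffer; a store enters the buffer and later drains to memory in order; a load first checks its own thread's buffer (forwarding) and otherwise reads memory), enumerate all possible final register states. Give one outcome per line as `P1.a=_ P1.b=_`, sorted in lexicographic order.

P1.a=0 P1.b=0
P1.a=0 P1.b=2
P1.a=1 P1.b=2
P1.a=2 P1.b=2

outcome vector order: (P1.a,P1.b)
|TSO outcomes| = 4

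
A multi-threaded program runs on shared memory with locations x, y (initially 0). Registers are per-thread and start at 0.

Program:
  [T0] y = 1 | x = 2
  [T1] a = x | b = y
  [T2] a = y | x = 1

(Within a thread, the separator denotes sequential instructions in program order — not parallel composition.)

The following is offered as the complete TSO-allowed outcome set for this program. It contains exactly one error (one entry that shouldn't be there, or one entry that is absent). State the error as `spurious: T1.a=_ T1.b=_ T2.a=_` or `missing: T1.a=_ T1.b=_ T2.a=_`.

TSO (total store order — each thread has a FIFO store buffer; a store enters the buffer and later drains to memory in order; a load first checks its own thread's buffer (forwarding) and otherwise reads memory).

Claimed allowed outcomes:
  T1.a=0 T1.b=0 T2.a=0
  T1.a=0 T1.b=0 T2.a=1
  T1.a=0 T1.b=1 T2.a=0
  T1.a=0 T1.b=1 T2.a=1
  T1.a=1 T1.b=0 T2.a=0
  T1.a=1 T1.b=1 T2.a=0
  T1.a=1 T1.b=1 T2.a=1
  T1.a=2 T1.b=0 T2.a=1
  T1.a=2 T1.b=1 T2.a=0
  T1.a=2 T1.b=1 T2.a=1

outcome vector order: (T1.a,T1.b,T2.a)
[TSO] allowed = {0/0/0, 0/0/1, 0/1/0, 0/1/1, 1/0/0, 1/1/0, 1/1/1, 2/1/0, 2/1/1}
claimed∖TSO = {2/0/1}

spurious: T1.a=2 T1.b=0 T2.a=1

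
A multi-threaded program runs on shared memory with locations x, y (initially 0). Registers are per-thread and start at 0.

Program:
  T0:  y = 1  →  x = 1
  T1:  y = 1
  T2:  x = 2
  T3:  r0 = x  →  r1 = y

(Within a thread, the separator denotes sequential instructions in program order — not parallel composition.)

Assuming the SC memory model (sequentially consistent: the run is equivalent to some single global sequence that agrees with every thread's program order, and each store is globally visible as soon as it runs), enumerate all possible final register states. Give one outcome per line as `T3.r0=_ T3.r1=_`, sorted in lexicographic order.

outcome vector order: (T3.r0,T3.r1)
|SC outcomes| = 5

T3.r0=0 T3.r1=0
T3.r0=0 T3.r1=1
T3.r0=1 T3.r1=1
T3.r0=2 T3.r1=0
T3.r0=2 T3.r1=1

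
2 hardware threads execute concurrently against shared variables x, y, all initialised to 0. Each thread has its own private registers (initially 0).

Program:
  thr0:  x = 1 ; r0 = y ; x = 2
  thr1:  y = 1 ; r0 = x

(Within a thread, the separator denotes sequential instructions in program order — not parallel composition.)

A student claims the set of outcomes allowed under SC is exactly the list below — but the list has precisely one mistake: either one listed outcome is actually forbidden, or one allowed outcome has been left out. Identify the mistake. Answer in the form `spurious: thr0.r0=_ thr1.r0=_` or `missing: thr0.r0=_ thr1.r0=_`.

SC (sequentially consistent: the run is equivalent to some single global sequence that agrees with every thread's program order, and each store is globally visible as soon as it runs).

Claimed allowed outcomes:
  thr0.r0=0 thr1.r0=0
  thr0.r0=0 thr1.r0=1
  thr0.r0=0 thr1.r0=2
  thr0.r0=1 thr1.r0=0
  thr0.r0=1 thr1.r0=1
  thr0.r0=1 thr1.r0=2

outcome vector order: (thr0.r0,thr1.r0)
under SC → <0 1> <0 2> <1 0> <1 1> <1 2>
claimed∖SC = {<0 0>}

spurious: thr0.r0=0 thr1.r0=0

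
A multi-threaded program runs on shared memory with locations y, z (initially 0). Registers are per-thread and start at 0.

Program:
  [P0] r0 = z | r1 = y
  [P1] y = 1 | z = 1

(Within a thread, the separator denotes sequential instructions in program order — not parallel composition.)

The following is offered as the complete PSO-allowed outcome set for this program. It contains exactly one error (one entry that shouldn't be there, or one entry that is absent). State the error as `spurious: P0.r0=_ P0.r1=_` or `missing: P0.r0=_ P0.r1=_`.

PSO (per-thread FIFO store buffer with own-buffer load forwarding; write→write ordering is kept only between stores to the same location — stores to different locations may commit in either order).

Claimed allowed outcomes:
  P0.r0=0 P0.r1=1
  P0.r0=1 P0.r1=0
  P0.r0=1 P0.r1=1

missing: P0.r0=0 P0.r1=0

outcome vector order: (P0.r0,P0.r1)
PSO (4): 0/0 0/1 1/0 1/1
PSO∖claimed = {0/0}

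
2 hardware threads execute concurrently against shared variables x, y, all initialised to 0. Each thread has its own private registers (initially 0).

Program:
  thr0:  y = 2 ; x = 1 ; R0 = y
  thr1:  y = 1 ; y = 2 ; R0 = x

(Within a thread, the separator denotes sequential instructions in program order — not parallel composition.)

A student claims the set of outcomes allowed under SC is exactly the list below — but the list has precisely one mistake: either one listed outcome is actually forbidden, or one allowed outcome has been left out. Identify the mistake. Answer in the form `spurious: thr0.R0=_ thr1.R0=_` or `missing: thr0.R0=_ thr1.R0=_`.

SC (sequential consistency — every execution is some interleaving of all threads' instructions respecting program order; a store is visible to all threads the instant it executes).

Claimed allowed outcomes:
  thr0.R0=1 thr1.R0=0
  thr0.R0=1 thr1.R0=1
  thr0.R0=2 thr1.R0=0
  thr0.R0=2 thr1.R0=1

outcome vector order: (thr0.R0,thr1.R0)
SC (3): (1,1); (2,0); (2,1)
claimed∖SC = {(1,0)}

spurious: thr0.R0=1 thr1.R0=0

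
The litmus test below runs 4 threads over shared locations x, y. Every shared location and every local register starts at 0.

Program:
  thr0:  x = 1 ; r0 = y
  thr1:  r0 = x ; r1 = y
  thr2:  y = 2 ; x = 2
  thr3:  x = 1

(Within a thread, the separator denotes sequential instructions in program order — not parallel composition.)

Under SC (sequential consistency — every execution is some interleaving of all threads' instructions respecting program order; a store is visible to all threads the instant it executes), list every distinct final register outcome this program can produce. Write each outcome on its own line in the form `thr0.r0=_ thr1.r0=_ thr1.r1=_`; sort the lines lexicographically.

thr0.r0=0 thr1.r0=0 thr1.r1=0
thr0.r0=0 thr1.r0=0 thr1.r1=2
thr0.r0=0 thr1.r0=1 thr1.r1=0
thr0.r0=0 thr1.r0=1 thr1.r1=2
thr0.r0=0 thr1.r0=2 thr1.r1=2
thr0.r0=2 thr1.r0=0 thr1.r1=0
thr0.r0=2 thr1.r0=0 thr1.r1=2
thr0.r0=2 thr1.r0=1 thr1.r1=0
thr0.r0=2 thr1.r0=1 thr1.r1=2
thr0.r0=2 thr1.r0=2 thr1.r1=2

outcome vector order: (thr0.r0,thr1.r0,thr1.r1)
|SC outcomes| = 10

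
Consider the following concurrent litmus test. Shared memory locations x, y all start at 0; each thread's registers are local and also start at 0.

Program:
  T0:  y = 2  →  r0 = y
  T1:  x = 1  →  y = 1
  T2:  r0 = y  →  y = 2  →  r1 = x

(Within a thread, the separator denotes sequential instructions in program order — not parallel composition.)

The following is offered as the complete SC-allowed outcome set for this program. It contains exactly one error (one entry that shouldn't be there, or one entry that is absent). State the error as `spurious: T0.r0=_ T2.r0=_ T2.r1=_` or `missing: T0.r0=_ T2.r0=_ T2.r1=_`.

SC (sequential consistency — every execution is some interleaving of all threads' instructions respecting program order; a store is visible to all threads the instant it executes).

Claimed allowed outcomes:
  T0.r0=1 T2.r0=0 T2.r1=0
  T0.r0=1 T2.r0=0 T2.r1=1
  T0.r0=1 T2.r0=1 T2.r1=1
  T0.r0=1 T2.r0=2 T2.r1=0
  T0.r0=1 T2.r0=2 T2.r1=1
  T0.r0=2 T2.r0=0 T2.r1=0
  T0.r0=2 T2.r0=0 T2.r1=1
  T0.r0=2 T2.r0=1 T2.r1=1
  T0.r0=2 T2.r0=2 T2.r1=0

outcome vector order: (T0.r0,T2.r0,T2.r1)
under SC → <1 0 0>, <1 0 1>, <1 1 1>, <1 2 0>, <1 2 1>, <2 0 0>, <2 0 1>, <2 1 1>, <2 2 0>, <2 2 1>
SC∖claimed = {<2 2 1>}

missing: T0.r0=2 T2.r0=2 T2.r1=1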